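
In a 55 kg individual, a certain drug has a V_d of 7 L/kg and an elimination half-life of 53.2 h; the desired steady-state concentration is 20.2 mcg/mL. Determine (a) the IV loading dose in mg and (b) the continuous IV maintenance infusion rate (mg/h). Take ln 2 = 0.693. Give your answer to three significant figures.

(a) 7780 mg; (b) 101 mg/h

Total Vd = 7 × 55 = 385.0 L
LD = Vd × C = 385.0 × 20.2 = 7777 mg
CL = 0.693 × Vd / t½ = 0.693 × 385.0 / 53.2 = 5.015 L/h
Infusion rate = CL × Css = 5.015 × 20.2 = 101.3 mg/h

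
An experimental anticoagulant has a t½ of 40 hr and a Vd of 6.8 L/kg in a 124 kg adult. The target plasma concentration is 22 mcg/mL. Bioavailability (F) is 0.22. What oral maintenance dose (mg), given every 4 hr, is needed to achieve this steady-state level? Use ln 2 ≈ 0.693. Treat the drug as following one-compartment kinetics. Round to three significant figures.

Vd(total) = 124 kg × 6.8 L/kg = 843.2 L
CL = 0.693 × Vd / t½ = 0.693 × 843.2 / 40 = 14.61 L/h
D = CL × Css × τ / F = 14.61 × 22 × 4 / 0.22 = 5844 mg

5840 mg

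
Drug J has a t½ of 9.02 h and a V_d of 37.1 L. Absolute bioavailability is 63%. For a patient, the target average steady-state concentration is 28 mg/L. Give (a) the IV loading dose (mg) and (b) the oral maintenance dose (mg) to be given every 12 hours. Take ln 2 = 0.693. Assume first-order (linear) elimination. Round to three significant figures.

LD = Vd × C = 37.10 × 28 = 1039 mg
CL = 0.693 × Vd / t½ = 0.693 × 37.10 / 9.02 = 2.850 L/h
D = CL × Css × τ / F = 2.850 × 28 × 12 / 0.63 = 1520 mg

(a) 1040 mg; (b) 1520 mg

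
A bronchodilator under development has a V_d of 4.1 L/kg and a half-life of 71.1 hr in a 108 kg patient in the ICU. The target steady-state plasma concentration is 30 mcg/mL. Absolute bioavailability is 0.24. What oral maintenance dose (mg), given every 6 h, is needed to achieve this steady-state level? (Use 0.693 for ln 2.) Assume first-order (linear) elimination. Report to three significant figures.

3240 mg

Vd(total) = 108 kg × 4.1 L/kg = 442.8 L
CL = ln 2 · Vd / t½ = 0.693 × 442.8 / 71.1 = 4.316 L/h
D = CL × Css × τ / F = 4.316 × 30 × 6 / 0.24 = 3237 mg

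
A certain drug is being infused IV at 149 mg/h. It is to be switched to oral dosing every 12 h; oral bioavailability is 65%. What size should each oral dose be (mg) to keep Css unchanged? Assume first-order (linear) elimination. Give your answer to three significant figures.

To maintain the same Css, the systemic dosing rate must be unchanged: F·D/τ = infusion rate.
D = rate × τ / F = 149 × 12 / 0.65 = 2751 mg

2750 mg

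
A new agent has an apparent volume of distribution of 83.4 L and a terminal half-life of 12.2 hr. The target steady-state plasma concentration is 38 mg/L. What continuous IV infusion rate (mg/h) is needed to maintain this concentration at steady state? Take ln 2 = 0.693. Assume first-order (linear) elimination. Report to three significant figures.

k = 0.693/12.2 = 0.05680 h⁻¹, so CL = k·Vd = 0.05680 × 83.40 = 4.737 L/h
Infusion rate = CL × Css = 4.737 × 38 = 180.0 mg/h

180 mg/h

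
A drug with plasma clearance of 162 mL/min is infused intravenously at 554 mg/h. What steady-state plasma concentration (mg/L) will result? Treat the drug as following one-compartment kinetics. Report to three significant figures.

57.0 mg/L

CL = 162 mL/min × 60/1000 = 9.720 L/h
Css = rate / CL = 554 / 9.720 = 57.00 mg/L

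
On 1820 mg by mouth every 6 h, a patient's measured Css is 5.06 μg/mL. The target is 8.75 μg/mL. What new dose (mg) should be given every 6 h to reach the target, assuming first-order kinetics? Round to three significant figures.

3150 mg

With linear kinetics, Css is proportional to dose rate (D/τ) at fixed clearance.
D₂ = D₁ × (Css,target / Css,current) = 1820 × 8.75/5.06 = 3147 mg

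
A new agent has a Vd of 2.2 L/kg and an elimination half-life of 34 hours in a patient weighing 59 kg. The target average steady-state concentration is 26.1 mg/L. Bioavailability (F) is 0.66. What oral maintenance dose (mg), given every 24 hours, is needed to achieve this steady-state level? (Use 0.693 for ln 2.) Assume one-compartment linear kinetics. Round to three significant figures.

Total Vd = 2.2 × 59 = 129.8 L
k = 0.693/34 = 0.02038 h⁻¹, so CL = k·Vd = 0.02038 × 129.8 = 2.645 L/h
D = CL × Css × τ / F = 2.645 × 26.1 × 24 / 0.66 = 2510 mg

2510 mg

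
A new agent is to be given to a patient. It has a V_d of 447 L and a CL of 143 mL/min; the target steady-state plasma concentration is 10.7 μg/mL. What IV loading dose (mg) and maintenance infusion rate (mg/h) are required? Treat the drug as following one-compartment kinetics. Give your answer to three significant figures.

LD = Vd · C_target = 447.0 × 10.7 = 4783 mg
CL = 143 mL/min × 60/1000 = 8.580 L/h
Maintenance infusion rate = CL × Css = 8.580 × 10.7 = 91.81 mg/h

(a) 4780 mg; (b) 91.8 mg/h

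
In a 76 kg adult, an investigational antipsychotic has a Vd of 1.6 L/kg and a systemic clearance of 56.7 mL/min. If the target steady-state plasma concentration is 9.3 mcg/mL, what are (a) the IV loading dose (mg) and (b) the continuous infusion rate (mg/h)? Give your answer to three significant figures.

(a) 1130 mg; (b) 31.6 mg/h

Total Vd = 1.6 × 76 = 121.6 L
Loading dose = Vd × C = 121.6 × 9.3 = 1131 mg
Convert clearance: 56.7 mL/min × 60 min/h ÷ 1000 mL/L = 3.402 L/h
Maintenance: replace elimination → rate = CL × Css = 3.402 × 9.3 = 31.64 mg/h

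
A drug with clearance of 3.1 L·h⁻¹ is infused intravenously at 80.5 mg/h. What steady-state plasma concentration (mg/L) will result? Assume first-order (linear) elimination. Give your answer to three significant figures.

Css = rate / CL = 80.5 / 3.100 = 25.97 mg/L

26.0 mg/L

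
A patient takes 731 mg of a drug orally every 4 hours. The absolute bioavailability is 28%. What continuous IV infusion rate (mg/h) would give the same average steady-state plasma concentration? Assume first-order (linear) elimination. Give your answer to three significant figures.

51.2 mg/h

Equivalent systemic input: infusion rate = F·D/τ.
Rate = 0.28 × 731 / 4 = 51.17 mg/h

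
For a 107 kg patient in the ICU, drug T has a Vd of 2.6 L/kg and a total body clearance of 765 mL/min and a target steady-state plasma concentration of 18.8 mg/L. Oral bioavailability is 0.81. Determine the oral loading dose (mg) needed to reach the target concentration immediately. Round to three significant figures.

6460 mg

Vd = 2.6 L/kg × 107 kg = 278.2 L
LD = Vd × C / F = 278.2 × 18.80 / 0.81 = 6457 mg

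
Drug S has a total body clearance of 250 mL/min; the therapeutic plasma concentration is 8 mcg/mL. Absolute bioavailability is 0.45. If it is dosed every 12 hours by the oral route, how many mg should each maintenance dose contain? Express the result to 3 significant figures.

CL = 250 mL/min = 250 × 0.06 = 15.00 L/h
At steady state, dose per interval replaces the amount cleared in that interval: F·D/τ = CL·Css.
D = CL × Css × τ / F = 15.00 × 8 × 12 / 0.45 = 3200 mg

3200 mg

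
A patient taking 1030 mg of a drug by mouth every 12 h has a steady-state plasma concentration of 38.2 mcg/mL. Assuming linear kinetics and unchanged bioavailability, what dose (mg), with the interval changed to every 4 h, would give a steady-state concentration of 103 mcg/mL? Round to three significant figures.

926 mg

With linear kinetics, Css is proportional to dose rate (D/τ) at fixed clearance.
D₂ = D₁ × (Css,target / Css,current) × (τ₂/τ₁) = 1030 × (103/38.2) × (4/12) = 925.7 mg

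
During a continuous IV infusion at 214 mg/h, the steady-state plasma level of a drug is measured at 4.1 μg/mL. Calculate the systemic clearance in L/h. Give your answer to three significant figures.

52.2 L/h

At steady state, infusion rate = CL × Css, so CL = rate / Css.
CL = 214 / 4.1 = 52.20 L/h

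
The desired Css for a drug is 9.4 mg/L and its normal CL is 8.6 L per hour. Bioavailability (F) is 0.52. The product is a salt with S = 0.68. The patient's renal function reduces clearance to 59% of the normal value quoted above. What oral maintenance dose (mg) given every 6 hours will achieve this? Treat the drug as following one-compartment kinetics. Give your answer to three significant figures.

Patient clearance = 0.59 × 8.600 = 5.074 L/h
D = CL × Css × τ / F / S = 5.074 × 9.4 × 6 / 0.52 / 0.68 = 809.3 mg

809 mg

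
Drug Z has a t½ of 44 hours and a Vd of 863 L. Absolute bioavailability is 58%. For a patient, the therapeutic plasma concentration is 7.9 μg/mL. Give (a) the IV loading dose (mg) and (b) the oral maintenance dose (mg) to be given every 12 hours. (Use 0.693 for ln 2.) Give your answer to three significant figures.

LD = Vd × C = 863.0 × 7.9 = 6818 mg
CL = 0.693 × Vd / t½ = 0.693 × 863.0 / 44 = 13.59 L/h
D = CL × Css × τ / F = 13.59 × 7.9 × 12 / 0.58 = 2221 mg

(a) 6820 mg; (b) 2220 mg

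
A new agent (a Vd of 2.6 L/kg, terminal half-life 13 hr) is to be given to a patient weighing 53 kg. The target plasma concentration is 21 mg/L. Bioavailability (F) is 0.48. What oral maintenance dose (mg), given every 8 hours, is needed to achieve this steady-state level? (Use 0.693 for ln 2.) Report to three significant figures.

Total Vd = 2.6 × 53 = 137.8 L
k = 0.693/13 = 0.05331 h⁻¹, so CL = k·Vd = 0.05331 × 137.8 = 7.346 L/h
D = CL × Css × τ / F = 7.346 × 21 × 8 / 0.48 = 2571 mg

2570 mg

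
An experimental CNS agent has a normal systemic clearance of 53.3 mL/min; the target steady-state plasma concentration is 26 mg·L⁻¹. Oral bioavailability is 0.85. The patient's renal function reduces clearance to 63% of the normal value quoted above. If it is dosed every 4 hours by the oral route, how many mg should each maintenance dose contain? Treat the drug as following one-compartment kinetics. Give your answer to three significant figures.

247 mg

Convert clearance: 53.3 mL/min × 60 min/h ÷ 1000 mL/L = 3.198 L/h
Patient clearance = 0.63 × 3.198 = 2.015 L/h
At steady state, dose per interval replaces the amount cleared in that interval: F·D/τ = CL·Css.
D = CL × Css × τ / F = 2.015 × 26 × 4 / 0.85 = 246.5 mg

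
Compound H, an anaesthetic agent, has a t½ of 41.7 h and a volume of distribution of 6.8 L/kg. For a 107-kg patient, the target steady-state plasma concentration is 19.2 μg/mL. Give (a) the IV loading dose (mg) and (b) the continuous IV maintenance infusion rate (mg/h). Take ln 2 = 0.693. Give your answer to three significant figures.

(a) 14000 mg; (b) 232 mg/h

Total Vd = 6.8 × 107 = 727.6 L
LD = Vd × C = 727.6 × 19.2 = 13970 mg
CL = 0.693 × Vd / t½ = 0.693 × 727.6 / 41.7 = 12.09 L/h
Infusion rate = CL × Css = 12.09 × 19.2 = 232.1 mg/h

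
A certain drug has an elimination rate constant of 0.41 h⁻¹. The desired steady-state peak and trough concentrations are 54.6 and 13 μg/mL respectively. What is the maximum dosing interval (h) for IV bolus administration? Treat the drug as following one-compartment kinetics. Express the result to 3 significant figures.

Between IV bolus doses, concentration decays as C = C₀·e^(−kτ), so C_peak/C_trough = e^(kτ).
τ_max = ln(C_peak/C_trough) / k = ln(54.6/13) / 0.4100 = 1.435 / 0.4100 = 3.500 h

3.50 h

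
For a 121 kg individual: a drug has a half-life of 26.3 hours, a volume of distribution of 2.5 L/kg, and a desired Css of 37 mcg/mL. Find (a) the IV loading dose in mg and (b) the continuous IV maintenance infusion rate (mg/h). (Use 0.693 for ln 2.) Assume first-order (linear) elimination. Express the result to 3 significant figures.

(a) 11200 mg; (b) 295 mg/h

Vd = 2.5 L/kg × 121 kg = 302.5 L
LD = Vd × C = 302.5 × 37 = 11190 mg
CL = 0.693 × Vd / t½ = 0.693 × 302.5 / 26.3 = 7.971 L/h
Infusion rate = CL × Css = 7.971 × 37 = 294.9 mg/h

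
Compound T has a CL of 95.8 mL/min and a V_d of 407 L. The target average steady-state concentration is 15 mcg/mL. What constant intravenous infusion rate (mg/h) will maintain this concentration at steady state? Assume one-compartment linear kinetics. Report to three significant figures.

Convert clearance: 95.8 mL/min × 60 min/h ÷ 1000 mL/L = 5.748 L/h
Infusion rate = CL · Css = 5.748 L/h × 15 mg/L = 86.22 mg/h

86.2 mg/h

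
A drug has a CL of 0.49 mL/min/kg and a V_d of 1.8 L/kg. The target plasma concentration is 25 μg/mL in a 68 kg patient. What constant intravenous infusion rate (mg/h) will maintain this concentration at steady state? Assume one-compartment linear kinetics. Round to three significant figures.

50.0 mg/h

CL = 0.49 mL/min/kg × 68 kg = 33.32 mL/min = 33.32 × 60/1000 = 1.999 L/h
R₀ = 1.999 × 25 = 49.98 mg/h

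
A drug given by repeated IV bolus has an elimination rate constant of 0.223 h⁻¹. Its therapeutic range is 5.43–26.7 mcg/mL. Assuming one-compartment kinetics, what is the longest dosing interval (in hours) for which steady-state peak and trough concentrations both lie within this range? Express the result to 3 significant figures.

7.14 h

Between IV bolus doses, concentration decays as C = C₀·e^(−kτ), so C_peak/C_trough = e^(kτ).
τ_max = ln(C_peak/C_trough) / k = ln(26.7/5.43) / 0.2230 = 1.593 / 0.2230 = 7.143 h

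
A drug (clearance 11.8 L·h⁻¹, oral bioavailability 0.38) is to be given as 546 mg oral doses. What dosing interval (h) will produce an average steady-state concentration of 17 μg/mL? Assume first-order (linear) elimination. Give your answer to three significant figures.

1.03 h

F·D/τ = CL·Css → τ = F·D / (CL·Css).
τ = 0.38 × 546 / (11.8 × 17) = 1.034 h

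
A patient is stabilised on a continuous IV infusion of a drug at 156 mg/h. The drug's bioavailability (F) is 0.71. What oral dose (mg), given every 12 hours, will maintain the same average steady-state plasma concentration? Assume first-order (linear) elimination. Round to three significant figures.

2640 mg

To maintain the same Css, the systemic dosing rate must be unchanged: F·D/τ = infusion rate.
D = rate × τ / F = 156 × 12 / 0.71 = 2637 mg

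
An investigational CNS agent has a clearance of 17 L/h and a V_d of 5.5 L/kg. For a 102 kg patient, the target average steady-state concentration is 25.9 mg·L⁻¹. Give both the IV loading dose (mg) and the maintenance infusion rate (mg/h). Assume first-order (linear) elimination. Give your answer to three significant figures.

(a) 14500 mg; (b) 440 mg/h

Vd(total) = 102 kg × 5.5 L/kg = 561.0 L
Loading dose = Vd × C = 561.0 × 25.9 = 14530 mg
Maintenance infusion rate = CL × Css = 17.00 × 25.9 = 440.3 mg/h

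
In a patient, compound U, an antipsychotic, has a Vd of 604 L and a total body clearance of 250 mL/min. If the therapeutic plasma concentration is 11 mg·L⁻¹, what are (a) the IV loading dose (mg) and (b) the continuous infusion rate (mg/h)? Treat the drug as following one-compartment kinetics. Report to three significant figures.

Loading: fill Vd to C_target → 604.0 L × 11 mg/L = 6644 mg
CL = 250 mL/min = 250 × 0.06 = 15.00 L/h
Maintenance infusion rate = CL × Css = 15.00 × 11 = 165.0 mg/h

(a) 6640 mg; (b) 165 mg/h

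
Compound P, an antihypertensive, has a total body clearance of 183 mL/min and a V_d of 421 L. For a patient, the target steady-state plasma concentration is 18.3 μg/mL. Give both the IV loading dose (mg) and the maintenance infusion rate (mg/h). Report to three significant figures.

(a) 7700 mg; (b) 201 mg/h

Loading dose = Vd × C = 421.0 × 18.3 = 7704 mg
Convert clearance: 183 mL/min × 60 min/h ÷ 1000 mL/L = 10.98 L/h
Infusion rate = 10.98 L/h × 18.3 mg/L = 200.9 mg/h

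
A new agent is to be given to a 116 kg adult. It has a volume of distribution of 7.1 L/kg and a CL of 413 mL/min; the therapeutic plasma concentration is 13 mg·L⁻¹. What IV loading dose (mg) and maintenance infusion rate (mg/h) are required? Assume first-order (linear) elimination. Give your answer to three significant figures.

(a) 10700 mg; (b) 322 mg/h

Vd(total) = 116 kg × 7.1 L/kg = 823.6 L
LD = Vd · C_target = 823.6 × 13 = 10710 mg
Convert clearance: 413 mL/min × 60 min/h ÷ 1000 mL/L = 24.78 L/h
Maintenance: replace elimination → rate = CL × Css = 24.78 × 13 = 322.1 mg/h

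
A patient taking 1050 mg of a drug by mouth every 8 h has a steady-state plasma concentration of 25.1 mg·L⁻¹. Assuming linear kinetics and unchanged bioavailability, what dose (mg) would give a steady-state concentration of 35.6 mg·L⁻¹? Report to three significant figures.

With linear kinetics, Css is proportional to dose rate (D/τ) at fixed clearance.
D₂ = D₁ × (Css,target / Css,current) = 1050 × 35.6/25.1 = 1489 mg

1490 mg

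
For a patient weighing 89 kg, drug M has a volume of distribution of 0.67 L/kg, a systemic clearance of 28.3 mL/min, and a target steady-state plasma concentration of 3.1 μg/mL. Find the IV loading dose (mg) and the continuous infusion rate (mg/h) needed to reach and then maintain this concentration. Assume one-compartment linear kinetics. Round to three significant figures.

(a) 185 mg; (b) 5.26 mg/h

Vd = 0.67 L/kg × 89 kg = 59.63 L
LD = Vd · C_target = 59.63 × 3.1 = 184.9 mg
CL = 28.3 mL/min = 28.3 × 0.06 = 1.698 L/h
Maintenance: replace elimination → rate = CL × Css = 1.698 × 3.1 = 5.264 mg/h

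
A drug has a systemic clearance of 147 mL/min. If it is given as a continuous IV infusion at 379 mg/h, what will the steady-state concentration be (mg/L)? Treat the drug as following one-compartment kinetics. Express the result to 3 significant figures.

43.0 mg/L

Convert clearance: 147 mL/min × 60 min/h ÷ 1000 mL/L = 8.820 L/h
Css = rate / CL = 379 / 8.820 = 42.97 mg/L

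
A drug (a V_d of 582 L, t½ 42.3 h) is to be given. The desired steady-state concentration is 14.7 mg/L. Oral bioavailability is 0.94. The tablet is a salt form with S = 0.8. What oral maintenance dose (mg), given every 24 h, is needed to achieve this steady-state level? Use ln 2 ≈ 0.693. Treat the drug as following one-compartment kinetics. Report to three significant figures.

4470 mg

k = 0.693/42.3 = 0.01638 h⁻¹, so CL = k·Vd = 0.01638 × 582.0 = 9.533 L/h
D = CL × Css × τ / F / S = 9.533 × 14.7 × 24 / 0.94 / 0.8 = 4472 mg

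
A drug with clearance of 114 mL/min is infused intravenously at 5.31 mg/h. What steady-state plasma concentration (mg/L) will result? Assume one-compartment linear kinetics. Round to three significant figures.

Convert clearance: 114 mL/min × 60 min/h ÷ 1000 mL/L = 6.840 L/h
Css = rate / CL = 5.31 / 6.840 = 0.7763 mg/L

0.776 mg/L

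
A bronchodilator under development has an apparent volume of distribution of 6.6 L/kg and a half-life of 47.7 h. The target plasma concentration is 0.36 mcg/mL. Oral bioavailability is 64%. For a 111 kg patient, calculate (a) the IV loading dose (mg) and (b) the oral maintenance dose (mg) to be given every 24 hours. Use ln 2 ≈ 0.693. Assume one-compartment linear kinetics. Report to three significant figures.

Vd = 6.6 L/kg × 111 kg = 732.6 L
LD = Vd × C = 732.6 × 0.36 = 263.7 mg
CL = 0.693 × Vd / t½ = 0.693 × 732.6 / 47.7 = 10.64 L/h
D = CL × Css × τ / F = 10.64 × 0.36 × 24 / 0.64 = 143.6 mg

(a) 264 mg; (b) 144 mg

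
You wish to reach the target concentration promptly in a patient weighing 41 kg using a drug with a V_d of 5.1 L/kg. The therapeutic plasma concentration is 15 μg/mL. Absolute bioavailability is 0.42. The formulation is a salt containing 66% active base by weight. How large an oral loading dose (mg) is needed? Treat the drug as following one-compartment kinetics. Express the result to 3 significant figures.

Vd(total) = 41 kg × 5.1 L/kg = 209.1 L
LD = Vd × C / F / S = 209.1 × 15.00 / 0.42 / 0.66 = 11310 mg

11300 mg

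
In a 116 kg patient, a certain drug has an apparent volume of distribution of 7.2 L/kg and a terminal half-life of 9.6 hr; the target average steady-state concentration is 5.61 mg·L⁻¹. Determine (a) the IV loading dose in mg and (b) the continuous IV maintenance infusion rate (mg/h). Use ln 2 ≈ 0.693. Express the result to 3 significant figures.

(a) 4690 mg; (b) 338 mg/h

Vd = 7.2 L/kg × 116 kg = 835.2 L
LD = Vd × C = 835.2 × 5.61 = 4685 mg
CL = 0.693 × Vd / t½ = 0.693 × 835.2 / 9.6 = 60.29 L/h
Infusion rate = CL × Css = 60.29 × 5.61 = 338.2 mg/h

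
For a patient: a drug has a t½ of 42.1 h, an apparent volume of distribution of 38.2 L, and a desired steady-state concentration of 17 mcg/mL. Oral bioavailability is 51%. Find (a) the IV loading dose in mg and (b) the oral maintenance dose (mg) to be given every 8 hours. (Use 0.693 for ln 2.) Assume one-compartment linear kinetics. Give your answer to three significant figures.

(a) 649 mg; (b) 168 mg

LD = Vd × C = 38.20 × 17 = 649.4 mg
CL = 0.693 × Vd / t½ = 0.693 × 38.20 / 42.1 = 0.6288 L/h
D = CL × Css × τ / F = 0.6288 × 17 × 8 / 0.51 = 167.7 mg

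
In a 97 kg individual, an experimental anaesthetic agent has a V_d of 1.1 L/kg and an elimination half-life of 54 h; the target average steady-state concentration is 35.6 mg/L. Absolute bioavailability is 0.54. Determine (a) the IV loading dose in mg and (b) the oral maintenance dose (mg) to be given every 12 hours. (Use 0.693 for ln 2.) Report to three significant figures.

(a) 3800 mg; (b) 1080 mg

Vd = 1.1 L/kg × 97 kg = 106.7 L
LD = Vd × C = 106.7 × 35.6 = 3799 mg
CL = 0.693 × Vd / t½ = 0.693 × 106.7 / 54 = 1.369 L/h
D = CL × Css × τ / F = 1.369 × 35.6 × 12 / 0.54 = 1083 mg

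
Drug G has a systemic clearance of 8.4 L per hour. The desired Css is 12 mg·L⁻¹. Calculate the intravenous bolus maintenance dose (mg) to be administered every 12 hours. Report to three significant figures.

D = CL × Css × τ = 8.400 × 12 × 12 = 1210 mg

1210 mg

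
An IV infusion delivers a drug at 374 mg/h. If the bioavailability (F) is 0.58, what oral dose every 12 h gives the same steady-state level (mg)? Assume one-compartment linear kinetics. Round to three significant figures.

7740 mg

To maintain the same Css, the systemic dosing rate must be unchanged: F·D/τ = infusion rate.
D = rate × τ / F = 374 × 12 / 0.58 = 7738 mg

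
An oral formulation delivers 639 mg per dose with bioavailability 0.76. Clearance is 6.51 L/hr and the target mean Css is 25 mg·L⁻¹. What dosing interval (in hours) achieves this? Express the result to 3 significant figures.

2.98 h

F·D/τ = CL·Css → τ = F·D / (CL·Css).
τ = 0.76 × 639 / (6.51 × 25) = 2.984 h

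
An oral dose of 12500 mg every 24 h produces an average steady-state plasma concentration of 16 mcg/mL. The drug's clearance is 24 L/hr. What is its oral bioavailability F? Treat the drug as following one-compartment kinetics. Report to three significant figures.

0.737

F·D/τ = CL·Css at steady state → F = CL·Css·τ / D.
F = 24 × 16 × 24 / 12500 = 0.737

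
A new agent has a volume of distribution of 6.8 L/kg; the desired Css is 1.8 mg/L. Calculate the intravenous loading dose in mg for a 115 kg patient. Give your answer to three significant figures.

1410 mg

Vd(total) = 115 kg × 6.8 L/kg = 782.0 L
LD = Vd × C = 782.0 × 1.800 = 1408 mg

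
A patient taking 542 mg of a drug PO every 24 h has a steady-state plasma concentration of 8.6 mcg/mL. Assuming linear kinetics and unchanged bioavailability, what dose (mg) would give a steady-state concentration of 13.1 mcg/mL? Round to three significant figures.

826 mg

With linear kinetics, Css is proportional to dose rate (D/τ) at fixed clearance.
D₂ = D₁ × (Css,target / Css,current) = 542 × 13.1/8.6 = 825.6 mg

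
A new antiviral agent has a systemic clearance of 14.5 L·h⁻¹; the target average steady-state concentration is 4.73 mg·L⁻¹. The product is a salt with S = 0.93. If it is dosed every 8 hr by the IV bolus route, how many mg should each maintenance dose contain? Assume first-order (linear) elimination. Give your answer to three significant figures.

590 mg

At steady state, dose per interval replaces the amount cleared in that interval: S·D/τ = CL·Css.
D = CL × Css × τ / S = 14.50 × 4.73 × 8 / 0.93 = 590.0 mg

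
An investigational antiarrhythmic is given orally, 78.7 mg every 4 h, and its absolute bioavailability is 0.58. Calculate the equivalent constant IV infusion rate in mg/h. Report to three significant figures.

Equivalent systemic input: infusion rate = F·D/τ.
Rate = 0.58 × 78.7 / 4 = 11.41 mg/h

11.4 mg/h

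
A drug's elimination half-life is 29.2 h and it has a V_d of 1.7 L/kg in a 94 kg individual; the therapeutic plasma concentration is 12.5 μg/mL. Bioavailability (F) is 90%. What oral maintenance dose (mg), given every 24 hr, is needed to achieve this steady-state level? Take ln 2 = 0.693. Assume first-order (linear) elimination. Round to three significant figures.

1260 mg

Vd(total) = 94 kg × 1.7 L/kg = 159.8 L
CL = ln 2 · Vd / t½ = 0.693 × 159.8 / 29.2 = 3.793 L/h
D = CL × Css × τ / F = 3.793 × 12.5 × 24 / 0.9 = 1264 mg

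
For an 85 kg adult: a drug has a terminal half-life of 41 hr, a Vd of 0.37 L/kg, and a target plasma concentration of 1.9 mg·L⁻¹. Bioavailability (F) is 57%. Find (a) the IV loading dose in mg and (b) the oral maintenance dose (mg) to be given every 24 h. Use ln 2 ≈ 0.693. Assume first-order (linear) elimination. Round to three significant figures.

Vd(total) = 85 kg × 0.37 L/kg = 31.45 L
LD = Vd × C = 31.45 × 1.9 = 59.76 mg
CL = 0.693 × Vd / t½ = 0.693 × 31.45 / 41 = 0.5316 L/h
D = CL × Css × τ / F = 0.5316 × 1.9 × 24 / 0.57 = 42.53 mg

(a) 59.8 mg; (b) 42.5 mg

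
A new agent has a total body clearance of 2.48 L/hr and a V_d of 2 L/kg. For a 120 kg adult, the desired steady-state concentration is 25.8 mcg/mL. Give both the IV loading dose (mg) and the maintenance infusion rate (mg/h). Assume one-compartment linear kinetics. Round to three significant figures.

(a) 6190 mg; (b) 64.0 mg/h

Total Vd = 2 × 120 = 240.0 L
Loading dose = Vd × C = 240.0 × 25.8 = 6192 mg
Maintenance: replace elimination → rate = CL × Css = 2.480 × 25.8 = 63.98 mg/h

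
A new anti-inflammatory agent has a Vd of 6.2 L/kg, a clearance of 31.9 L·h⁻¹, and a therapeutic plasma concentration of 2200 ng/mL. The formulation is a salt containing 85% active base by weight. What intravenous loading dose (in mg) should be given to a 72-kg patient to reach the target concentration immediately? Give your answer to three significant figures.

Vd(total) = 72 kg × 6.2 L/kg = 446.4 L
C = 2200 ng/mL = 2.200 mg/L
LD = Vd × C / S = 446.4 × 2.200 / 0.85 = 1155 mg

1160 mg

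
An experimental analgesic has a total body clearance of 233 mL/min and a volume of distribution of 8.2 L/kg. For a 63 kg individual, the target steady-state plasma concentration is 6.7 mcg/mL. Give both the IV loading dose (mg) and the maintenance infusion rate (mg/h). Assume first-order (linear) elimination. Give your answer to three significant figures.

Total Vd = 8.2 × 63 = 516.6 L
Loading dose = Vd × C = 516.6 × 6.7 = 3461 mg
CL = 233 mL/min × 60/1000 = 13.98 L/h
Maintenance: replace elimination → rate = CL × Css = 13.98 × 6.7 = 93.67 mg/h

(a) 3460 mg; (b) 93.7 mg/h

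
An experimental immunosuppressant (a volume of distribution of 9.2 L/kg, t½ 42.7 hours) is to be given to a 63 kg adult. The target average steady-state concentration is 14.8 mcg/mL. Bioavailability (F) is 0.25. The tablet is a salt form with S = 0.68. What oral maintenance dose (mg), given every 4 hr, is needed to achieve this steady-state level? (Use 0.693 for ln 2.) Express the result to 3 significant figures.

Vd(total) = 63 kg × 9.2 L/kg = 579.6 L
k = 0.693/42.7 = 0.01623 h⁻¹, so CL = k·Vd = 0.01623 × 579.6 = 9.407 L/h
D = CL × Css × τ / F / S = 9.407 × 14.8 × 4 / 0.25 / 0.68 = 3276 mg

3280 mg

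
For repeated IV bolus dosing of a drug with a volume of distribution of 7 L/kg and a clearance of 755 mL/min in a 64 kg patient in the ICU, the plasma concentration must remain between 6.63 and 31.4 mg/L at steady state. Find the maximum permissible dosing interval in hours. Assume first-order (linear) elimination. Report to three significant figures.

Total Vd = 7 × 64 = 448.0 L
Convert clearance: 755 mL/min × 60 min/h ÷ 1000 mL/L = 45.30 L/h
k = CL / Vd = 45.30 / 448.0 = 0.1011 h⁻¹
Between IV bolus doses, concentration decays as C = C₀·e^(−kτ), so C_peak/C_trough = e^(kτ).
τ_max = ln(C_peak/C_trough) / k = ln(31.4/6.63) / 0.1011 = 1.555 / 0.1011 = 15.38 h

15.4 h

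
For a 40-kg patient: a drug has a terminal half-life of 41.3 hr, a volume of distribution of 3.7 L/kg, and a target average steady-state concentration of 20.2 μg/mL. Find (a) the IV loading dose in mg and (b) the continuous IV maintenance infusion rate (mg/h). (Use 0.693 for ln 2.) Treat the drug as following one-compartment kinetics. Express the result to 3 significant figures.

Total Vd = 3.7 × 40 = 148.0 L
LD = Vd × C = 148.0 × 20.2 = 2990 mg
CL = 0.693 × Vd / t½ = 0.693 × 148.0 / 41.3 = 2.483 L/h
Infusion rate = CL × Css = 2.483 × 20.2 = 50.16 mg/h

(a) 2990 mg; (b) 50.2 mg/h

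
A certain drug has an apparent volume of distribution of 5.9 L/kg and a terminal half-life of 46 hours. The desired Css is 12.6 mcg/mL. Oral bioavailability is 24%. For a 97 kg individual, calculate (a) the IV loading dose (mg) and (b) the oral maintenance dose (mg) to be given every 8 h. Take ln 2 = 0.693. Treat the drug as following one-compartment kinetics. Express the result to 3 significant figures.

(a) 7210 mg; (b) 3620 mg

Total Vd = 5.9 × 97 = 572.3 L
LD = Vd × C = 572.3 × 12.6 = 7211 mg
CL = 0.693 × Vd / t½ = 0.693 × 572.3 / 46 = 8.622 L/h
D = CL × Css × τ / F = 8.622 × 12.6 × 8 / 0.24 = 3621 mg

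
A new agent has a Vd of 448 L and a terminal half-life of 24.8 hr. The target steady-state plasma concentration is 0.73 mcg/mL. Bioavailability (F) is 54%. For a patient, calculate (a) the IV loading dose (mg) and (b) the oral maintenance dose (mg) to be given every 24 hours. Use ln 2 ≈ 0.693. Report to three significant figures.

(a) 327 mg; (b) 406 mg

LD = Vd × C = 448.0 × 0.73 = 327.0 mg
CL = 0.693 × Vd / t½ = 0.693 × 448.0 / 24.8 = 12.52 L/h
D = CL × Css × τ / F = 12.52 × 0.73 × 24 / 0.54 = 406.2 mg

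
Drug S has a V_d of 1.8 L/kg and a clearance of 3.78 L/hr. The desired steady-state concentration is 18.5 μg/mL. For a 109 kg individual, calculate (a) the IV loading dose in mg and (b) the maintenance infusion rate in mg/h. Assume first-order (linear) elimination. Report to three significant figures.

(a) 3630 mg; (b) 69.9 mg/h

Vd = 1.8 L/kg × 109 kg = 196.2 L
Loading: fill Vd to C_target → 196.2 L × 18.5 mg/L = 3630 mg
Infusion rate = 3.780 L/h × 18.5 mg/L = 69.93 mg/h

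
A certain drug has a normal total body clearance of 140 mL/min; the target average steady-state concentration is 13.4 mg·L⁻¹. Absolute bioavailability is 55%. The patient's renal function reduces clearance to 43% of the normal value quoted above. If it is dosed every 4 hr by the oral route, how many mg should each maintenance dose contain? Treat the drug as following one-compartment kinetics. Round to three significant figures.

352 mg

CL = 140 mL/min = 140 × 0.06 = 8.400 L/h
Patient clearance = 0.43 × 8.400 = 3.612 L/h
D = CL × Css × τ / F = 3.612 × 13.4 × 4 / 0.55 = 352.0 mg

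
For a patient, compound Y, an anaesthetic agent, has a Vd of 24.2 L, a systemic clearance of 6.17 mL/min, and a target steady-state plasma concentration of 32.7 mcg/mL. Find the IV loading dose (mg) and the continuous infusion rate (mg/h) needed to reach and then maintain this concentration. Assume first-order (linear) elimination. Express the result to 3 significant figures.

(a) 791 mg; (b) 12.1 mg/h

Loading dose = Vd × C = 24.20 × 32.7 = 791.3 mg
CL = 6.17 mL/min × 60/1000 = 0.3702 L/h
Maintenance: replace elimination → rate = CL × Css = 0.3702 × 32.7 = 12.11 mg/h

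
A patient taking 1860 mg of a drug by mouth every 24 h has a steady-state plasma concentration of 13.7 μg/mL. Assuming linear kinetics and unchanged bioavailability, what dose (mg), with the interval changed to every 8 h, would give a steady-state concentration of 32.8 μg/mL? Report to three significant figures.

With linear kinetics, Css is proportional to dose rate (D/τ) at fixed clearance.
D₂ = D₁ × (Css,target / Css,current) × (τ₂/τ₁) = 1860 × (32.8/13.7) × (8/24) = 1484 mg

1480 mg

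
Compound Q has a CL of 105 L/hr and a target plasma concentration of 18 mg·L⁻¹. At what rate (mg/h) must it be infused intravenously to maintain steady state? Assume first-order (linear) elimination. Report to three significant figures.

Infusion rate = CL · Css = 105.0 L/h × 18 mg/L = 1890 mg/h

1890 mg/h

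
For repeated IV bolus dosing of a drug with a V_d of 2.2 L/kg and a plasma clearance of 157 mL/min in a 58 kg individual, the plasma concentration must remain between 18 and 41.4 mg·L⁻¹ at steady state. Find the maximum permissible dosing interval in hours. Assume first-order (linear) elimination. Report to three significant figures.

11.3 h

Vd(total) = 58 kg × 2.2 L/kg = 127.6 L
CL = 157 mL/min = 157 × 0.06 = 9.420 L/h
k = CL / Vd = 9.420 / 127.6 = 0.07382 h⁻¹
Between IV bolus doses, concentration decays as C = C₀·e^(−kτ), so C_peak/C_trough = e^(kτ).
τ_max = ln(C_peak/C_trough) / k = ln(41.4/18) / 0.07382 = 0.8329 / 0.07382 = 11.28 h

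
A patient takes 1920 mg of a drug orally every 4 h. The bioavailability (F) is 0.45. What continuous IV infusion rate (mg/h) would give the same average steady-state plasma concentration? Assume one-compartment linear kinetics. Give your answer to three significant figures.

216 mg/h

Equivalent systemic input: infusion rate = F·D/τ.
Rate = 0.45 × 1920 / 4 = 216.0 mg/h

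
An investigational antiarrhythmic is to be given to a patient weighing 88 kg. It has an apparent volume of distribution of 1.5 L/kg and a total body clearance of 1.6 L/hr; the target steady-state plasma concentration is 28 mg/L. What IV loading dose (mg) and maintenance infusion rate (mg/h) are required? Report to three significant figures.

Vd = 1.5 L/kg × 88 kg = 132.0 L
Loading: fill Vd to C_target → 132.0 L × 28 mg/L = 3696 mg
Maintenance: replace elimination → rate = CL × Css = 1.600 × 28 = 44.80 mg/h

(a) 3700 mg; (b) 44.8 mg/h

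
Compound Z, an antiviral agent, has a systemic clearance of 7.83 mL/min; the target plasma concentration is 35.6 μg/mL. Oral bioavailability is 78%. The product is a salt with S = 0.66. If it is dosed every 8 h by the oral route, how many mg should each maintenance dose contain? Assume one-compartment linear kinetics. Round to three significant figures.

CL = 7.83 mL/min = 7.83 × 0.06 = 0.4698 L/h
D = CL × Css × τ / F / S = 0.4698 × 35.6 × 8 / 0.78 / 0.66 = 259.9 mg

260 mg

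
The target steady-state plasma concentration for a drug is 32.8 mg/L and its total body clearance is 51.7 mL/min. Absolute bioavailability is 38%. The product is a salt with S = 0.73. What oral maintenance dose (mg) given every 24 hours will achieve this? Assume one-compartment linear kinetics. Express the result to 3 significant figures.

8800 mg

CL = 51.7 mL/min = 51.7 × 0.06 = 3.102 L/h
D = CL × Css × τ / F / S = 3.102 × 32.8 × 24 / 0.38 / 0.73 = 8803 mg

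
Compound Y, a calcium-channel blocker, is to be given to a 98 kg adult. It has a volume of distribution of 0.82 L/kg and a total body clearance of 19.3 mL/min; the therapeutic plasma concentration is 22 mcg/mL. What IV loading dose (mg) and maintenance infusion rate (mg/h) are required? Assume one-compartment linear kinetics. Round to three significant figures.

(a) 1770 mg; (b) 25.5 mg/h

Vd(total) = 98 kg × 0.82 L/kg = 80.36 L
LD = Vd · C_target = 80.36 × 22 = 1768 mg
Convert clearance: 19.3 mL/min × 60 min/h ÷ 1000 mL/L = 1.158 L/h
Maintenance infusion rate = CL × Css = 1.158 × 22 = 25.48 mg/h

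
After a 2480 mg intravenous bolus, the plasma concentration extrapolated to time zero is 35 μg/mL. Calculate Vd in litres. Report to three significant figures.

70.9 L

Immediately after an IV bolus, C₀ = Dose / Vd, so Vd = Dose / C₀.
Vd = 2480 / 35 = 70.86 L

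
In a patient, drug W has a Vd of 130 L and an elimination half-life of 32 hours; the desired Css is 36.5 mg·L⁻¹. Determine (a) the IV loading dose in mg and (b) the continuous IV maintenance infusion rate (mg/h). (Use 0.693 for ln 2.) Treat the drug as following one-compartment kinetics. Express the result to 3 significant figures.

LD = Vd × C = 130.0 × 36.5 = 4745 mg
CL = 0.693 × Vd / t½ = 0.693 × 130.0 / 32 = 2.815 L/h
Infusion rate = CL × Css = 2.815 × 36.5 = 102.7 mg/h

(a) 4750 mg; (b) 103 mg/h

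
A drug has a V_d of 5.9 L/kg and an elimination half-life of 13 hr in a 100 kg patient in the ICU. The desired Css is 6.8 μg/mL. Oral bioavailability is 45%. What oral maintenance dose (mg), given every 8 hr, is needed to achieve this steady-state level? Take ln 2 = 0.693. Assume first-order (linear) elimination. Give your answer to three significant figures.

3800 mg

Vd(total) = 100 kg × 5.9 L/kg = 590.0 L
CL = ln 2 · Vd / t½ = 0.693 × 590.0 / 13 = 31.45 L/h
D = CL × Css × τ / F = 31.45 × 6.8 × 8 / 0.45 = 3802 mg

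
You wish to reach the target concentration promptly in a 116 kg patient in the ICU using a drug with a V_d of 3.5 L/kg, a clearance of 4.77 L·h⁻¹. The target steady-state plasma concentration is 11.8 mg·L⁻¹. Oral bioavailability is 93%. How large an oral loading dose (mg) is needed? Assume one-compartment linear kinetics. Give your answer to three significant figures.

Vd(total) = 116 kg × 3.5 L/kg = 406.0 L
The loading dose fills Vd to the target concentration; clearance is irrelevant here.
LD = Vd × C / F = 406.0 × 11.80 / 0.93 = 5151 mg

5150 mg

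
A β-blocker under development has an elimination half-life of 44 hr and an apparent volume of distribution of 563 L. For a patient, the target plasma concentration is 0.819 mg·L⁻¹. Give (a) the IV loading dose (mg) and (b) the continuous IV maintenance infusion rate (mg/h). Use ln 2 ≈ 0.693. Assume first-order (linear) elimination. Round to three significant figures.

LD = Vd × C = 563.0 × 0.819 = 461.1 mg
CL = 0.693 × Vd / t½ = 0.693 × 563.0 / 44 = 8.867 L/h
Infusion rate = CL × Css = 8.867 × 0.819 = 7.262 mg/h

(a) 461 mg; (b) 7.26 mg/h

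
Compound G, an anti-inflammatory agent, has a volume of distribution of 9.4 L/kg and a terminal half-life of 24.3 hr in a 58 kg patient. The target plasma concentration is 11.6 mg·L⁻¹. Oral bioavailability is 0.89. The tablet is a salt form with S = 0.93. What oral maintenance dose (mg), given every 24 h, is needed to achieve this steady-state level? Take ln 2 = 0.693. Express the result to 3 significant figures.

Vd = 9.4 L/kg × 58 kg = 545.2 L
CL = ln 2 · Vd / t½ = 0.693 × 545.2 / 24.3 = 15.55 L/h
D = CL × Css × τ / F / S = 15.55 × 11.6 × 24 / 0.89 / 0.93 = 5230 mg

5230 mg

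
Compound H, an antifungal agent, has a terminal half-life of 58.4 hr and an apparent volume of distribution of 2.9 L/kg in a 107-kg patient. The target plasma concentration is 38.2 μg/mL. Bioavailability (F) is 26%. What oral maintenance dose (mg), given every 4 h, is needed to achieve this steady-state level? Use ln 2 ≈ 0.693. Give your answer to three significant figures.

2160 mg

Vd = 2.9 L/kg × 107 kg = 310.3 L
k = 0.693/58.4 = 0.01187 h⁻¹, so CL = k·Vd = 0.01187 × 310.3 = 3.683 L/h
D = CL × Css × τ / F = 3.683 × 38.2 × 4 / 0.26 = 2164 mg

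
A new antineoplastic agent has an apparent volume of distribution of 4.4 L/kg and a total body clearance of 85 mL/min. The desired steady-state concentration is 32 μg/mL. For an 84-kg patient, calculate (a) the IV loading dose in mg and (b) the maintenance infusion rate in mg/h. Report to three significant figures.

Total Vd = 4.4 × 84 = 369.6 L
Loading: fill Vd to C_target → 369.6 L × 32 mg/L = 11830 mg
Convert clearance: 85 mL/min × 60 min/h ÷ 1000 mL/L = 5.100 L/h
Infusion rate = 5.100 L/h × 32 mg/L = 163.2 mg/h

(a) 11800 mg; (b) 163 mg/h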